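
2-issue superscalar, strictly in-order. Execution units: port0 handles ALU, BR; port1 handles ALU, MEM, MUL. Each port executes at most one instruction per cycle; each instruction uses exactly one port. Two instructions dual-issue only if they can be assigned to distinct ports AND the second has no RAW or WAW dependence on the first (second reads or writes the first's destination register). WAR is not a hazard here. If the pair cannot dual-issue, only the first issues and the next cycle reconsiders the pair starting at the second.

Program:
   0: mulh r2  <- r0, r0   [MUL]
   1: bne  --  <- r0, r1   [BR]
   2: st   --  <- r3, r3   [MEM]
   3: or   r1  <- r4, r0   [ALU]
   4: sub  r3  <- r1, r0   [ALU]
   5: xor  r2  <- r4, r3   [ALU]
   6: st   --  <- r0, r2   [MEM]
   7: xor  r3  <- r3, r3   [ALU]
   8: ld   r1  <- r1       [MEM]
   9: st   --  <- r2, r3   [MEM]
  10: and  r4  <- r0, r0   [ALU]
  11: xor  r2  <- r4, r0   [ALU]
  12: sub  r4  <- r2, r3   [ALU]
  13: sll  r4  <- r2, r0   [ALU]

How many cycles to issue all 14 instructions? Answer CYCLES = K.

CYCLES = 10

0. mulh/bne @i0/i1  | dual
1. st/or @i2/i3  | dual
2. sub @i4  | RAW r3
3. xor @i5  | RAW r2
4. st/xor @i6/i7  | dual
5. ld @i8  | no-port MEM/MEM
6. st/and @i9/i10  | dual
7. xor @i11  | RAW r2
8. sub @i12  | WAW r4
9. sll @i13  | tail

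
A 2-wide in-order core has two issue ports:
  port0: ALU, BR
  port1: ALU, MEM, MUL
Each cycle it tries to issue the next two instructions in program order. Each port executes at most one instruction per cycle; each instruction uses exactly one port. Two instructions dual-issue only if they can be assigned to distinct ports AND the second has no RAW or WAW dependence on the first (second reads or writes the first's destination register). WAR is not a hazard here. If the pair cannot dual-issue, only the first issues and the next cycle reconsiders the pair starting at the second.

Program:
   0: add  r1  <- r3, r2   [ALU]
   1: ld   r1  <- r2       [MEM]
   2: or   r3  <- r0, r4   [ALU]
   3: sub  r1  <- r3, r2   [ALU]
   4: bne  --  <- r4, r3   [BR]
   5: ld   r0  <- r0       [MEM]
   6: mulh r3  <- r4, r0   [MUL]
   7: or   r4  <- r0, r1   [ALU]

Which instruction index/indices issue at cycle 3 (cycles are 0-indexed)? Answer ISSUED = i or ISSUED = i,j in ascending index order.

ISSUED = 5

#0 head=0: add.ALU i0 WAW r1
#1 head=1: ld.MEM or.ALU i1,i2 pair
#2 head=3: sub.ALU bne.BR i3,i4 pair
#3 head=5: ld.MEM i5 no-port MEM/MUL
#4 head=6: mulh.MUL or.ALU i6,i7 pair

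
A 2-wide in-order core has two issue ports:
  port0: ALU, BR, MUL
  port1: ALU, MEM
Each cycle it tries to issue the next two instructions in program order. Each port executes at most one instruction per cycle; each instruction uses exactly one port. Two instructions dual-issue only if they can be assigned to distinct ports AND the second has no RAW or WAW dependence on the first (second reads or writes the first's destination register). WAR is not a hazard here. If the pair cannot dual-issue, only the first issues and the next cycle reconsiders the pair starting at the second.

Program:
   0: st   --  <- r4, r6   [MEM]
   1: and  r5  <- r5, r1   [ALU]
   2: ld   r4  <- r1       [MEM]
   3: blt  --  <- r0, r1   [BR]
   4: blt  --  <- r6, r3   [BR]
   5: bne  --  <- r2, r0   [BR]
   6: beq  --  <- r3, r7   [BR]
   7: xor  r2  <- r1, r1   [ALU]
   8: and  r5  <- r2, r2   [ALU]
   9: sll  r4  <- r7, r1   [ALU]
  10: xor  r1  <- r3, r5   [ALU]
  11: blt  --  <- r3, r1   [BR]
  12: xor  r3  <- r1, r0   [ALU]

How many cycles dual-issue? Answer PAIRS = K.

[0] i0+i1  st and  -- dual
[1] i2+i3  ld blt  -- dual
[2] i4  blt  -- no-port BR/BR
[3] i5  bne  -- no-port BR/BR
[4] i6+i7  beq xor  -- dual
[5] i8+i9  and sll  -- dual
[6] i10  xor  -- RAW r1
[7] i11+i12  blt xor  -- dual

PAIRS = 5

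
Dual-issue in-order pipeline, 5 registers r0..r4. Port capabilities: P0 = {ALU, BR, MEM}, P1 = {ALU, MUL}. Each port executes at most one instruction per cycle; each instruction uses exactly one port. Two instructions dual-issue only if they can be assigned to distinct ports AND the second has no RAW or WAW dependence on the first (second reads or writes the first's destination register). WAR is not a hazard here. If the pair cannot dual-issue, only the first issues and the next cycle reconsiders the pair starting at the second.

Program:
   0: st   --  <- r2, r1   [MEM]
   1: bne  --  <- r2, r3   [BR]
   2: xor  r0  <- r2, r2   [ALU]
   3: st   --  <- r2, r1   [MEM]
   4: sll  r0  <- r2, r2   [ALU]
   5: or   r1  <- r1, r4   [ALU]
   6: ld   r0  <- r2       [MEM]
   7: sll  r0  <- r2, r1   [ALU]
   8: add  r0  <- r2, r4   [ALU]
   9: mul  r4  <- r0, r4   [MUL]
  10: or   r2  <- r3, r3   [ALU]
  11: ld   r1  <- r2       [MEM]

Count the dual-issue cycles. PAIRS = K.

c0: i0 st.MEM  no-port MEM/BR
c1: i1+i2 bne.BR/xor.ALU  pair
c2: i3+i4 st.MEM/sll.ALU  pair
c3: i5+i6 or.ALU/ld.MEM  pair
c4: i7 sll.ALU  WAW r0
c5: i8 add.ALU  RAW r0
c6: i9+i10 mul.MUL/or.ALU  pair
c7: i11 ld.MEM  tail

PAIRS = 4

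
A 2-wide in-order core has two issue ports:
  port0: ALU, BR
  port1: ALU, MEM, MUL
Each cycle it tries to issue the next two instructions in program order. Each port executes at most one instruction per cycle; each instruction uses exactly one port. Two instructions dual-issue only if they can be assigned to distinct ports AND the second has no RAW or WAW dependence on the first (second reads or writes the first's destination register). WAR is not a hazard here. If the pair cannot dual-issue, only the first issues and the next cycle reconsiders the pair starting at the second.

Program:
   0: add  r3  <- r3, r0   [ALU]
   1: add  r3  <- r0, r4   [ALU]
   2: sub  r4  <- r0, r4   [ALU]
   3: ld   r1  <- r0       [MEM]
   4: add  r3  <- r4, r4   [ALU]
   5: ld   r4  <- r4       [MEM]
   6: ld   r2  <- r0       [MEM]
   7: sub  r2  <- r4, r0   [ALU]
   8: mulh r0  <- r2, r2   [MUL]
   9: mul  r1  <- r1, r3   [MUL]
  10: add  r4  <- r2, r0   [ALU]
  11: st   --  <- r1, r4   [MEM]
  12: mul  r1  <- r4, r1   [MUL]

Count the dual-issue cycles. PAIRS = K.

c0: i0 add.ALU  WAW r3
c1: i1,i2 add.ALU sub.ALU  2-wide
c2: i3,i4 ld.MEM add.ALU  2-wide
c3: i5 ld.MEM  no-port MEM/MEM
c4: i6 ld.MEM  WAW r2
c5: i7 sub.ALU  RAW r2
c6: i8 mulh.MUL  no-port MUL/MUL
c7: i9,i10 mul.MUL add.ALU  2-wide
c8: i11 st.MEM  no-port MEM/MUL
c9: i12 mul.MUL  tail

PAIRS = 3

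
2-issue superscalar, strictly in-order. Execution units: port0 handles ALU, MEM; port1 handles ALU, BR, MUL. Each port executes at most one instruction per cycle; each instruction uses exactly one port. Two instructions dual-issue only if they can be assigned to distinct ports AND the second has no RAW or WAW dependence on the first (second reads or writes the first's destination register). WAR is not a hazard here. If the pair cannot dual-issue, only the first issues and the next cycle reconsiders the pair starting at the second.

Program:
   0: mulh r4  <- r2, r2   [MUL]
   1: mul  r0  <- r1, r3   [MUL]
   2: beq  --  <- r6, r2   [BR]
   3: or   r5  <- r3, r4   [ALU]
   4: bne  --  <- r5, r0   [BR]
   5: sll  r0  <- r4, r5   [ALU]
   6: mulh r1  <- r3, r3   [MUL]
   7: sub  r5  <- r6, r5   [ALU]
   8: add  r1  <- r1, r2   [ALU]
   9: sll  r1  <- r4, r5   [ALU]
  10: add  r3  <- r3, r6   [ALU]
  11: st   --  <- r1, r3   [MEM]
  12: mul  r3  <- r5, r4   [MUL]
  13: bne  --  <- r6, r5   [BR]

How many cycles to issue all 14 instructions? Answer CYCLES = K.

CYCLES = 9

#0 head=0: mulh.MUL i0 no-port MUL/MUL
#1 head=1: mul.MUL i1 no-port MUL/BR
#2 head=2: beq.BR;or.ALU i2+i3 pair
#3 head=4: bne.BR;sll.ALU i4+i5 pair
#4 head=6: mulh.MUL;sub.ALU i6+i7 pair
#5 head=8: add.ALU i8 WAW r1
#6 head=9: sll.ALU;add.ALU i9+i10 pair
#7 head=11: st.MEM;mul.MUL i11+i12 pair
#8 head=13: bne.BR i13 tail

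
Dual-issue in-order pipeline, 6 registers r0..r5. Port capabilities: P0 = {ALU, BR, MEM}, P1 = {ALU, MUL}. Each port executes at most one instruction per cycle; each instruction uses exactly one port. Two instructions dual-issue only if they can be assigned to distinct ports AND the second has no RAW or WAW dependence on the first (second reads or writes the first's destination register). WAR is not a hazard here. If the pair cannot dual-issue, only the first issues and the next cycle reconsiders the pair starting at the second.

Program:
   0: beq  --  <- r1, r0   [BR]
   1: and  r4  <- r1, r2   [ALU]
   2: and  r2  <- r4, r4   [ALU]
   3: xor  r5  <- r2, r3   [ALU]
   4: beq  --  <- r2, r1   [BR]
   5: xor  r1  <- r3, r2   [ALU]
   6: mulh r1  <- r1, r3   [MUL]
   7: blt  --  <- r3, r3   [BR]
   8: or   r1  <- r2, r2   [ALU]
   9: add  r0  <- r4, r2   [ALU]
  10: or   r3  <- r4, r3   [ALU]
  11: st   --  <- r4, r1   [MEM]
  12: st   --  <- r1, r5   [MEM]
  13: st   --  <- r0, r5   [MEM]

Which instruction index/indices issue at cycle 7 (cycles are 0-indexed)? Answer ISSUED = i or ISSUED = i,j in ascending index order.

0. beq and @i0,i1  | 2-wide
1. and @i2  | RAW r2
2. xor beq @i3,i4  | 2-wide
3. xor @i5  | RAW+WAW r1
4. mulh blt @i6,i7  | 2-wide
5. or add @i8,i9  | 2-wide
6. or st @i10,i11  | 2-wide
7. st @i12  | no-port MEM/MEM
8. st @i13  | tail

ISSUED = 12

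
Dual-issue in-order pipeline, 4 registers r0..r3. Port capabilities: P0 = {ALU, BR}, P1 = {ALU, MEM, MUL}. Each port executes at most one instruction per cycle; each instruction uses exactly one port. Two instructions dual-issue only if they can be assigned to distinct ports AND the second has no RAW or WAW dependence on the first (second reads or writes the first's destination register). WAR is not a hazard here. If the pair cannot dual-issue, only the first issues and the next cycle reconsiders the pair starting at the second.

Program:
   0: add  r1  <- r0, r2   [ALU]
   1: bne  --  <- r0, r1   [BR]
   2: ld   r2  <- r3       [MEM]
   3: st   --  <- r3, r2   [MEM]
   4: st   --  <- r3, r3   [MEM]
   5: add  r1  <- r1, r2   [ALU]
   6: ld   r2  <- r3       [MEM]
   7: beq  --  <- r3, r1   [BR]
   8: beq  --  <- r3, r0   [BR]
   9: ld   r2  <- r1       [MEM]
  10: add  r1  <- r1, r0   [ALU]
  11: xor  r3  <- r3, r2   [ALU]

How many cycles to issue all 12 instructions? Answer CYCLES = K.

CYCLES = 7

#0 head=0: add i0 RAW r1
#1 head=1: bne/ld i1+i2 dual
#2 head=3: st i3 no-port MEM/MEM
#3 head=4: st/add i4+i5 dual
#4 head=6: ld/beq i6+i7 dual
#5 head=8: beq/ld i8+i9 dual
#6 head=10: add/xor i10+i11 dual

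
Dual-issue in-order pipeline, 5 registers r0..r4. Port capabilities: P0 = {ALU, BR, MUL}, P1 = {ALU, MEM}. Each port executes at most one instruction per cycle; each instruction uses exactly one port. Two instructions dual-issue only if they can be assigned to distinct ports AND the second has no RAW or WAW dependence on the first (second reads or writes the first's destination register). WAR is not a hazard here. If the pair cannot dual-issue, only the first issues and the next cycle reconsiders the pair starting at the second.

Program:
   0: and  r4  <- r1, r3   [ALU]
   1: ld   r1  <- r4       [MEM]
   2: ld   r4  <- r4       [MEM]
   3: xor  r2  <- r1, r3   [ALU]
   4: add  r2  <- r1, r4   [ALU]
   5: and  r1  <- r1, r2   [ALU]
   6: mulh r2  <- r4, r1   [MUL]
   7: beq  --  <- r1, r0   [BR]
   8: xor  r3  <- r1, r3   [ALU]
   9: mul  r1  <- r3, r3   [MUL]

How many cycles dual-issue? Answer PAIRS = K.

[0] i0  and.ALU  -- RAW r4
[1] i1  ld.MEM  -- no-port MEM/MEM
[2] i2/i3  ld.MEM/xor.ALU  -- dual
[3] i4  add.ALU  -- RAW r2
[4] i5  and.ALU  -- RAW r1
[5] i6  mulh.MUL  -- no-port MUL/BR
[6] i7/i8  beq.BR/xor.ALU  -- dual
[7] i9  mul.MUL  -- tail

PAIRS = 2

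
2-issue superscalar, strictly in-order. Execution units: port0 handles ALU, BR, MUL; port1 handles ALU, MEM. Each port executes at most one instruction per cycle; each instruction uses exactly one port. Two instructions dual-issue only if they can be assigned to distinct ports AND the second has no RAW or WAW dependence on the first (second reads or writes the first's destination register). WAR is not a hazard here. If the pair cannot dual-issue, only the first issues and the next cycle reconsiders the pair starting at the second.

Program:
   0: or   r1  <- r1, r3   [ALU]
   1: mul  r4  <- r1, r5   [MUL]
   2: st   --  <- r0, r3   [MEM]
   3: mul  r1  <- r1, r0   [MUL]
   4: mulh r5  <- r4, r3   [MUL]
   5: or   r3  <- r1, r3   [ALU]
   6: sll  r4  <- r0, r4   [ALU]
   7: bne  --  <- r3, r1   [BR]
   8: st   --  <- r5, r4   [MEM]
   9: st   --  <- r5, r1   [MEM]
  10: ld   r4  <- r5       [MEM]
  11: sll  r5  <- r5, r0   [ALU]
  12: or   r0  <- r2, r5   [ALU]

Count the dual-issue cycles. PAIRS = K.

PAIRS = 4

c0: i0 or.ALU  RAW r1
c1: i1&i2 mul.MUL st.MEM  pair
c2: i3 mul.MUL  no-port MUL/MUL
c3: i4&i5 mulh.MUL or.ALU  pair
c4: i6&i7 sll.ALU bne.BR  pair
c5: i8 st.MEM  no-port MEM/MEM
c6: i9 st.MEM  no-port MEM/MEM
c7: i10&i11 ld.MEM sll.ALU  pair
c8: i12 or.ALU  tail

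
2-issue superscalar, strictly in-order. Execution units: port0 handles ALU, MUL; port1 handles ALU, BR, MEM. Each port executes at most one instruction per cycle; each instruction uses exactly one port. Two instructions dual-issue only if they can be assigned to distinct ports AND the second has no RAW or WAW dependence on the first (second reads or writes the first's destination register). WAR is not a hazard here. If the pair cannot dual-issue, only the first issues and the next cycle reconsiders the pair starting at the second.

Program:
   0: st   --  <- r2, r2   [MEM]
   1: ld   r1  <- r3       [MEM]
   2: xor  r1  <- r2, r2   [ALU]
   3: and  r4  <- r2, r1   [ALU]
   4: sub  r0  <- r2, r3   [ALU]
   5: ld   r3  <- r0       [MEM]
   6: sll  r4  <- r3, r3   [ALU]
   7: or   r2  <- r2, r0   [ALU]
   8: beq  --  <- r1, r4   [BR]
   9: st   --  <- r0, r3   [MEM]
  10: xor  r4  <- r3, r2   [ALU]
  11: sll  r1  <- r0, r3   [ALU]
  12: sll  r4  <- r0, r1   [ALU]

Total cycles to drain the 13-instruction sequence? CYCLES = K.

  cy0 -> i0 (st.MEM) no-port MEM/MEM
  cy1 -> i1 (ld.MEM) WAW r1
  cy2 -> i2 (xor.ALU) RAW r1
  cy3 -> i3+i4 (and.ALU sub.ALU) 2-wide
  cy4 -> i5 (ld.MEM) RAW r3
  cy5 -> i6+i7 (sll.ALU or.ALU) 2-wide
  cy6 -> i8 (beq.BR) no-port BR/MEM
  cy7 -> i9+i10 (st.MEM xor.ALU) 2-wide
  cy8 -> i11 (sll.ALU) RAW r1
  cy9 -> i12 (sll.ALU) tail

CYCLES = 10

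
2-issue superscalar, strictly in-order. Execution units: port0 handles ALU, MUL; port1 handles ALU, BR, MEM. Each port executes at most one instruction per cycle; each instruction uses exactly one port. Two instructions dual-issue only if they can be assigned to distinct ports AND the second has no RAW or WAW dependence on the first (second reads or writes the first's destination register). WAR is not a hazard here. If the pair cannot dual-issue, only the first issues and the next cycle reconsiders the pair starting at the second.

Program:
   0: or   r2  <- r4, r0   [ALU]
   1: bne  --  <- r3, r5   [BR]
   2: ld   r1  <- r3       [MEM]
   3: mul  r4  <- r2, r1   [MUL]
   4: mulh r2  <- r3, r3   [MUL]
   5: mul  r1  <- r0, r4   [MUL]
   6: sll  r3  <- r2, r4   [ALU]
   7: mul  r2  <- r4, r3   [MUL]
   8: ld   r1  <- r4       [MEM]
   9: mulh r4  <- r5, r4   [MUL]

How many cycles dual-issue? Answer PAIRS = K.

t=0 i0&i1:or.ALU/bne.BR ; 2-wide
t=1 i2:ld.MEM ; RAW r1
t=2 i3:mul.MUL ; no-port MUL/MUL
t=3 i4:mulh.MUL ; no-port MUL/MUL
t=4 i5&i6:mul.MUL/sll.ALU ; 2-wide
t=5 i7&i8:mul.MUL/ld.MEM ; 2-wide
t=6 i9:mulh.MUL ; tail

PAIRS = 3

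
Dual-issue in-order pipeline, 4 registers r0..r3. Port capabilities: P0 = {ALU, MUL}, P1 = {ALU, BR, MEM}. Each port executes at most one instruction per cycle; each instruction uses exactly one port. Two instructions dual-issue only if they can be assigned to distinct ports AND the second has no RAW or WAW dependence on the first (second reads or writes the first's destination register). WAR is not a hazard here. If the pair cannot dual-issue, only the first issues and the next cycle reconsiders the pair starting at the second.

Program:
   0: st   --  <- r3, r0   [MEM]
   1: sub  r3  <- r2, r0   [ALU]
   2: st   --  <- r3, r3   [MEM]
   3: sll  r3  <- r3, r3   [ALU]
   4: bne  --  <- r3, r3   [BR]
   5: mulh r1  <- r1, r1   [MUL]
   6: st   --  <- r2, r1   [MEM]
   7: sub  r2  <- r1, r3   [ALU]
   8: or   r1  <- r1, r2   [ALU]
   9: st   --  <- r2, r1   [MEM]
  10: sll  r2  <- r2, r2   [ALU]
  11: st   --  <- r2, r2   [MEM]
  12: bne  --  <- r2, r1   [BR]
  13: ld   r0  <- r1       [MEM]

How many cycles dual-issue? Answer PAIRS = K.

c0: i0/i1 st+sub  pair
c1: i2/i3 st+sll  pair
c2: i4/i5 bne+mulh  pair
c3: i6/i7 st+sub  pair
c4: i8 or  RAW r1
c5: i9/i10 st+sll  pair
c6: i11 st  no-port MEM/BR
c7: i12 bne  no-port BR/MEM
c8: i13 ld  tail

PAIRS = 5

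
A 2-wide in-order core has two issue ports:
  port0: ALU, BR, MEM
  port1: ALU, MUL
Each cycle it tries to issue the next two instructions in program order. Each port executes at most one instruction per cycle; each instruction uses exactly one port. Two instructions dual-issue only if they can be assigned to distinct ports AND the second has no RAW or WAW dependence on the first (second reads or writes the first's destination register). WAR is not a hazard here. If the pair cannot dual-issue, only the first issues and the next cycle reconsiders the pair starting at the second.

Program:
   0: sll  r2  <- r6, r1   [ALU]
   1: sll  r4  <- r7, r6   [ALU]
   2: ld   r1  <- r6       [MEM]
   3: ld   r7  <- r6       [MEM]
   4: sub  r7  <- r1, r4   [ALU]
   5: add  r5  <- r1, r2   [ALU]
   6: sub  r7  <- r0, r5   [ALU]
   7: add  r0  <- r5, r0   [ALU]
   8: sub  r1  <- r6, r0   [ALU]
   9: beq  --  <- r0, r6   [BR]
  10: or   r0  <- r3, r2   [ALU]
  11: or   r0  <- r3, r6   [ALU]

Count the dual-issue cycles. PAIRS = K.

PAIRS = 4

#0 head=0: sll sll i0/i1 pair
#1 head=2: ld i2 no-port MEM/MEM
#2 head=3: ld i3 WAW r7
#3 head=4: sub add i4/i5 pair
#4 head=6: sub add i6/i7 pair
#5 head=8: sub beq i8/i9 pair
#6 head=10: or i10 WAW r0
#7 head=11: or i11 tail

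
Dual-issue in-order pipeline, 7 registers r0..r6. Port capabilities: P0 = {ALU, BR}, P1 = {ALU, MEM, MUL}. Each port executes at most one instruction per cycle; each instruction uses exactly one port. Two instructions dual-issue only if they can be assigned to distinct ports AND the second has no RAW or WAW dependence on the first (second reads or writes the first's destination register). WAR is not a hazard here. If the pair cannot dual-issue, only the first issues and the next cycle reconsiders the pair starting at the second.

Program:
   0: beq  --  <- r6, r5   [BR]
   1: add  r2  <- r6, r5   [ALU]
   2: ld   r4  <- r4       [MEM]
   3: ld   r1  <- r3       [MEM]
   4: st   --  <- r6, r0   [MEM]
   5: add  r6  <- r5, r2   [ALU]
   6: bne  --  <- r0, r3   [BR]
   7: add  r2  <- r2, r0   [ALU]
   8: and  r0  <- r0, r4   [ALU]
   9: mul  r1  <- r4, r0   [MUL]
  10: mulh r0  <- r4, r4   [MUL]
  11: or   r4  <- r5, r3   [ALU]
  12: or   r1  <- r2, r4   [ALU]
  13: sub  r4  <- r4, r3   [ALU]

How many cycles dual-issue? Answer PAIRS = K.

#0 head=0: beq;add i0+i1 pair
#1 head=2: ld i2 no-port MEM/MEM
#2 head=3: ld i3 no-port MEM/MEM
#3 head=4: st;add i4+i5 pair
#4 head=6: bne;add i6+i7 pair
#5 head=8: and i8 RAW r0
#6 head=9: mul i9 no-port MUL/MUL
#7 head=10: mulh;or i10+i11 pair
#8 head=12: or;sub i12+i13 pair

PAIRS = 5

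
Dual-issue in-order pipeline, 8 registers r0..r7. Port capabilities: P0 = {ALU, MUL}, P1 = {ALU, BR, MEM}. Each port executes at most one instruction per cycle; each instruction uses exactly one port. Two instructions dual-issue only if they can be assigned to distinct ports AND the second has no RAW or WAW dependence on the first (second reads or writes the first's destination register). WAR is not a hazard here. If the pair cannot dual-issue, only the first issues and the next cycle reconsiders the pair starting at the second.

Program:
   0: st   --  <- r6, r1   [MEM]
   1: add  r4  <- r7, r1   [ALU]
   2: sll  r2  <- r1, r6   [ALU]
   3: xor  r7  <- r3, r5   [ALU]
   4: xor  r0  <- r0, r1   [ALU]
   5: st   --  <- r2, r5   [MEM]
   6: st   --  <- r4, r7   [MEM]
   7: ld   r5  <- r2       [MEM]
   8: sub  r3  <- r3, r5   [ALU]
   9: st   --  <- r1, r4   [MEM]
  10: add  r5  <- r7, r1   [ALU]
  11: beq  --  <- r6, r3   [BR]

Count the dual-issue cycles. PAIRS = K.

PAIRS = 5

  cy0 -> i0/i1 (st.MEM add.ALU) 2-wide
  cy1 -> i2/i3 (sll.ALU xor.ALU) 2-wide
  cy2 -> i4/i5 (xor.ALU st.MEM) 2-wide
  cy3 -> i6 (st.MEM) no-port MEM/MEM
  cy4 -> i7 (ld.MEM) RAW r5
  cy5 -> i8/i9 (sub.ALU st.MEM) 2-wide
  cy6 -> i10/i11 (add.ALU beq.BR) 2-wide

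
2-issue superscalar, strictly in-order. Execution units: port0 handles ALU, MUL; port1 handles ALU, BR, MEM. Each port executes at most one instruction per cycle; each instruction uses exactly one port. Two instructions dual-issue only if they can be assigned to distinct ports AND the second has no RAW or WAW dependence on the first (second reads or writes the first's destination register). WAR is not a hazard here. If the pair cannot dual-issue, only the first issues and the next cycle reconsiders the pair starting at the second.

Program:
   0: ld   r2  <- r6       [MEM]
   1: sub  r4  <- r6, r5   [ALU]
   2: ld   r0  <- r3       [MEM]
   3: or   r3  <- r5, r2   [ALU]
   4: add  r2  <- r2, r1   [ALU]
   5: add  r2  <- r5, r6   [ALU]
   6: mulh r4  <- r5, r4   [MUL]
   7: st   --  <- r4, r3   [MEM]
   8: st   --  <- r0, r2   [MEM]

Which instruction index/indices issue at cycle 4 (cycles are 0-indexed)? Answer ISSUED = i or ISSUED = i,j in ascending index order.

ISSUED = 7

0. ld/sub @i0+i1  | pair
1. ld/or @i2+i3  | pair
2. add @i4  | WAW r2
3. add/mulh @i5+i6  | pair
4. st @i7  | no-port MEM/MEM
5. st @i8  | tail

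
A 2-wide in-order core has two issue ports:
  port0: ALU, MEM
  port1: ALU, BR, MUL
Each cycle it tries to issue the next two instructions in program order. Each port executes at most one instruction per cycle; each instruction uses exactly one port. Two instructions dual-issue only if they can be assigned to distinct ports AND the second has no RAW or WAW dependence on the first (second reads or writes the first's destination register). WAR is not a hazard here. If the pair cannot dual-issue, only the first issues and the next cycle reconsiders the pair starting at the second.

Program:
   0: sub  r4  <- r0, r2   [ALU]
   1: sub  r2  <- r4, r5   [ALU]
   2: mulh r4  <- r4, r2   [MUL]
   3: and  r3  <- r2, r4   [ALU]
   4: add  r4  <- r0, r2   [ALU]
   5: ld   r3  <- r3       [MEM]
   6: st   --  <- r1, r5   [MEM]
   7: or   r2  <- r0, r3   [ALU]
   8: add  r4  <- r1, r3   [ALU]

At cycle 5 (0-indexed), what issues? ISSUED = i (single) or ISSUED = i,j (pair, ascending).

#0 head=0: sub.ALU i0 RAW r4
#1 head=1: sub.ALU i1 RAW r2
#2 head=2: mulh.MUL i2 RAW r4
#3 head=3: and.ALU;add.ALU i3+i4 pair
#4 head=5: ld.MEM i5 no-port MEM/MEM
#5 head=6: st.MEM;or.ALU i6+i7 pair
#6 head=8: add.ALU i8 tail

ISSUED = 6,7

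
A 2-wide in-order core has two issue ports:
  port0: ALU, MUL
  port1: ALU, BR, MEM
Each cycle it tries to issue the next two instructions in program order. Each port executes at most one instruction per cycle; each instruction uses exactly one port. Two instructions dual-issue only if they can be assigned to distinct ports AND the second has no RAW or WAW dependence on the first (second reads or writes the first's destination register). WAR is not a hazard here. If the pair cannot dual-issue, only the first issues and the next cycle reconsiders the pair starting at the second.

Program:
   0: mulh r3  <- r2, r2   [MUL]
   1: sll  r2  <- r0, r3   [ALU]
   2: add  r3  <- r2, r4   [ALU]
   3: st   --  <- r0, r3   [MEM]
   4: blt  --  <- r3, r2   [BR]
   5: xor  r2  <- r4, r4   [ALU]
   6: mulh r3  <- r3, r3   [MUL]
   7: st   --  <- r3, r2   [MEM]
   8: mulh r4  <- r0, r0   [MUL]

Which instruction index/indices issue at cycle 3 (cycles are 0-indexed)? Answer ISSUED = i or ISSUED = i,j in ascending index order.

[0] i0  mulh  -- RAW r3
[1] i1  sll  -- RAW r2
[2] i2  add  -- RAW r3
[3] i3  st  -- no-port MEM/BR
[4] i4+i5  blt/xor  -- 2-wide
[5] i6  mulh  -- RAW r3
[6] i7+i8  st/mulh  -- 2-wide

ISSUED = 3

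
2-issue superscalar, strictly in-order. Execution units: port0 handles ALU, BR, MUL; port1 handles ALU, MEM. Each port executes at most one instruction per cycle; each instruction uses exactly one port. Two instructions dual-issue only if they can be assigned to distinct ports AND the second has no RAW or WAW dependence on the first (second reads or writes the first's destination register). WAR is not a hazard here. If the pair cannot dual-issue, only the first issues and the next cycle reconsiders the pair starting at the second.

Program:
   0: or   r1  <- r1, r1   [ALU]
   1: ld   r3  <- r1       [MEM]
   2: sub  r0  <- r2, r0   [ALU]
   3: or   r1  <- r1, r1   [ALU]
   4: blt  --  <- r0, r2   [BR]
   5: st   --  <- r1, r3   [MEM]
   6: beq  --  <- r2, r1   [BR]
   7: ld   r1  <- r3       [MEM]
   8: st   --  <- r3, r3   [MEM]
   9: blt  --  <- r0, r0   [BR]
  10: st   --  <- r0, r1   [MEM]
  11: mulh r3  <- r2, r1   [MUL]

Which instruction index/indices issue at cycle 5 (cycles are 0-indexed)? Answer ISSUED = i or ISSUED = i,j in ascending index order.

ISSUED = 8,9

t=0 i0:or.ALU ; RAW r1
t=1 i1,i2:ld.MEM+sub.ALU ; pair
t=2 i3,i4:or.ALU+blt.BR ; pair
t=3 i5,i6:st.MEM+beq.BR ; pair
t=4 i7:ld.MEM ; no-port MEM/MEM
t=5 i8,i9:st.MEM+blt.BR ; pair
t=6 i10,i11:st.MEM+mulh.MUL ; pair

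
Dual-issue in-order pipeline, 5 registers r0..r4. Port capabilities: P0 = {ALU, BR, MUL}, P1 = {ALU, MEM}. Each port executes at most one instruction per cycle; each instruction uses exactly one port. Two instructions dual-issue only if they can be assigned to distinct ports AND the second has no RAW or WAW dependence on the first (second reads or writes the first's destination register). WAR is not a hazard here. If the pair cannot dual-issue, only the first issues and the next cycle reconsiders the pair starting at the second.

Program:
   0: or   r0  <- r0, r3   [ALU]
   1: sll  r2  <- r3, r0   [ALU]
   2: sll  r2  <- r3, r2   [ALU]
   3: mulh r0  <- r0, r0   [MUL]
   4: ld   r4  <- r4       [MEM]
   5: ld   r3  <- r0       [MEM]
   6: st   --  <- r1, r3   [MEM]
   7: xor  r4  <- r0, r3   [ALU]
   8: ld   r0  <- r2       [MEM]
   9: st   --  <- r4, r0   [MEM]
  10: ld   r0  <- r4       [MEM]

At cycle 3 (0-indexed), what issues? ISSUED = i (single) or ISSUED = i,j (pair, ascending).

c0: i0 or.ALU  RAW r0
c1: i1 sll.ALU  RAW+WAW r2
c2: i2+i3 sll.ALU/mulh.MUL  pair
c3: i4 ld.MEM  no-port MEM/MEM
c4: i5 ld.MEM  no-port MEM/MEM
c5: i6+i7 st.MEM/xor.ALU  pair
c6: i8 ld.MEM  no-port MEM/MEM
c7: i9 st.MEM  no-port MEM/MEM
c8: i10 ld.MEM  tail

ISSUED = 4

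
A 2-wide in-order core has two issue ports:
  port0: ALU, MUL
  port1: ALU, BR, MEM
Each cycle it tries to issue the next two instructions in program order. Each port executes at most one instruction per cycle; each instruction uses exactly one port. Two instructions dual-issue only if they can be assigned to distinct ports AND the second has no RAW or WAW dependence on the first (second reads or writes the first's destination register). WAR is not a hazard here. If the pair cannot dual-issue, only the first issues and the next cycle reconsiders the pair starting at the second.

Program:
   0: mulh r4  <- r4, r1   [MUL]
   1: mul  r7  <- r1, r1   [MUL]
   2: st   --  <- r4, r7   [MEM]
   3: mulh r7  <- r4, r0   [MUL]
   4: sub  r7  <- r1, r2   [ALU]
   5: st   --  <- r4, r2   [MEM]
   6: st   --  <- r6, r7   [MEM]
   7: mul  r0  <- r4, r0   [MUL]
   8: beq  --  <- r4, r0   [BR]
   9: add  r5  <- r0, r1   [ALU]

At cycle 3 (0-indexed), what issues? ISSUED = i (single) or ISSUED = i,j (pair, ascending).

#0 head=0: mulh i0 no-port MUL/MUL
#1 head=1: mul i1 RAW r7
#2 head=2: st+mulh i2,i3 pair
#3 head=4: sub+st i4,i5 pair
#4 head=6: st+mul i6,i7 pair
#5 head=8: beq+add i8,i9 pair

ISSUED = 4,5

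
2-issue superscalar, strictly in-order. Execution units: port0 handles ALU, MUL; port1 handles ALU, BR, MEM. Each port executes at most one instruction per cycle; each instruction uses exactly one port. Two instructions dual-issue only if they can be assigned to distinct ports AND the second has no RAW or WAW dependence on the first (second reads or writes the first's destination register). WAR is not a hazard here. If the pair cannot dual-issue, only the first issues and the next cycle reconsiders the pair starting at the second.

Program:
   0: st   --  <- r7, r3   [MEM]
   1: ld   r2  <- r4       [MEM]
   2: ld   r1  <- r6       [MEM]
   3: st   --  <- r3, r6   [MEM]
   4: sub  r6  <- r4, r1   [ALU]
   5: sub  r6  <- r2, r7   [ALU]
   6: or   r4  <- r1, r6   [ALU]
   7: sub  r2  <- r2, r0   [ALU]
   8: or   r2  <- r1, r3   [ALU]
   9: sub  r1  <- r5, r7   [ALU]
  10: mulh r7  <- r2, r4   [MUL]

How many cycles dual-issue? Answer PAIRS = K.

c0: i0 st  no-port MEM/MEM
c1: i1 ld  no-port MEM/MEM
c2: i2 ld  no-port MEM/MEM
c3: i3&i4 st+sub  dual
c4: i5 sub  RAW r6
c5: i6&i7 or+sub  dual
c6: i8&i9 or+sub  dual
c7: i10 mulh  tail

PAIRS = 3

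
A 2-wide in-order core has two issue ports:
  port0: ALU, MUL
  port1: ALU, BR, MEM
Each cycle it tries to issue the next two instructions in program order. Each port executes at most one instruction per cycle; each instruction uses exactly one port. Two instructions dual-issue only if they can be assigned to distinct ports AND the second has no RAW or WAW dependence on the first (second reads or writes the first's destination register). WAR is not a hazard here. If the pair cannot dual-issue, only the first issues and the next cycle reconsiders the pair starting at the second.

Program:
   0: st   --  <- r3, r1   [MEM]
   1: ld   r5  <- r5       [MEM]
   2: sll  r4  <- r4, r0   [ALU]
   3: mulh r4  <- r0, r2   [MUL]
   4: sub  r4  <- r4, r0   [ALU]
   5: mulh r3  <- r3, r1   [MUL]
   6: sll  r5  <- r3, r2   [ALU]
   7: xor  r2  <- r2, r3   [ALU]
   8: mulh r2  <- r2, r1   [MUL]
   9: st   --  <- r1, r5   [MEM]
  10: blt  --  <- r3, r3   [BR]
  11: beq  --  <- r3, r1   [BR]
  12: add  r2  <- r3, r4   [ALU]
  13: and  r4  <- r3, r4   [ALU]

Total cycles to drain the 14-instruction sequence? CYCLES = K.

CYCLES = 9

#0 head=0: st.MEM i0 no-port MEM/MEM
#1 head=1: ld.MEM;sll.ALU i1,i2 2-wide
#2 head=3: mulh.MUL i3 RAW+WAW r4
#3 head=4: sub.ALU;mulh.MUL i4,i5 2-wide
#4 head=6: sll.ALU;xor.ALU i6,i7 2-wide
#5 head=8: mulh.MUL;st.MEM i8,i9 2-wide
#6 head=10: blt.BR i10 no-port BR/BR
#7 head=11: beq.BR;add.ALU i11,i12 2-wide
#8 head=13: and.ALU i13 tail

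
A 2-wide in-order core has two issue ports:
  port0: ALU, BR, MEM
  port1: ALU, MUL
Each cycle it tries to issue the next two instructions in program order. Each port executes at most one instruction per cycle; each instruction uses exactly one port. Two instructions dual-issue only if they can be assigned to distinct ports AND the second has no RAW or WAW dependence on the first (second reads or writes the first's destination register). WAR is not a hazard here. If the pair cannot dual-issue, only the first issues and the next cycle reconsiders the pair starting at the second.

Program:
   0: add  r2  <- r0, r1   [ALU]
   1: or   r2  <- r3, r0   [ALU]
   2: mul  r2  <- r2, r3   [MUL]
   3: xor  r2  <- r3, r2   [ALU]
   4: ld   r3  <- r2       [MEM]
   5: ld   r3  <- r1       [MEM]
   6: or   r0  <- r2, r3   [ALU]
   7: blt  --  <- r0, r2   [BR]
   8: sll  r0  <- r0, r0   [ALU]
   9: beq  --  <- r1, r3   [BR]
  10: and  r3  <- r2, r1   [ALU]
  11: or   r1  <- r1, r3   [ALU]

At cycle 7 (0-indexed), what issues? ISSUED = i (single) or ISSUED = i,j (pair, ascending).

c0: i0 add  WAW r2
c1: i1 or  RAW+WAW r2
c2: i2 mul  RAW+WAW r2
c3: i3 xor  RAW r2
c4: i4 ld  no-port MEM/MEM
c5: i5 ld  RAW r3
c6: i6 or  RAW r0
c7: i7/i8 blt sll  2-wide
c8: i9/i10 beq and  2-wide
c9: i11 or  tail

ISSUED = 7,8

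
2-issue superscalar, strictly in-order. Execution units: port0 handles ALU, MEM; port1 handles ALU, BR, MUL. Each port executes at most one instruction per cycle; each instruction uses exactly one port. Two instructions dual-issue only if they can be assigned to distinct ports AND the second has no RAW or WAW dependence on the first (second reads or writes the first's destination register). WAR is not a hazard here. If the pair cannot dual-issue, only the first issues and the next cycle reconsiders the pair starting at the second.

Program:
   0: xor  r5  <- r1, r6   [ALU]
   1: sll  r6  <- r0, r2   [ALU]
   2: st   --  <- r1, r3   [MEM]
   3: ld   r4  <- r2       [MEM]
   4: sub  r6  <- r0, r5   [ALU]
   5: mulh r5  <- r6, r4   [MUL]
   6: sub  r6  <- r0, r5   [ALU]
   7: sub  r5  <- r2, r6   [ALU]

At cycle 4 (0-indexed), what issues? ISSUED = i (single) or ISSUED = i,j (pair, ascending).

[0] i0+i1  xor;sll  -- pair
[1] i2  st  -- no-port MEM/MEM
[2] i3+i4  ld;sub  -- pair
[3] i5  mulh  -- RAW r5
[4] i6  sub  -- RAW r6
[5] i7  sub  -- tail

ISSUED = 6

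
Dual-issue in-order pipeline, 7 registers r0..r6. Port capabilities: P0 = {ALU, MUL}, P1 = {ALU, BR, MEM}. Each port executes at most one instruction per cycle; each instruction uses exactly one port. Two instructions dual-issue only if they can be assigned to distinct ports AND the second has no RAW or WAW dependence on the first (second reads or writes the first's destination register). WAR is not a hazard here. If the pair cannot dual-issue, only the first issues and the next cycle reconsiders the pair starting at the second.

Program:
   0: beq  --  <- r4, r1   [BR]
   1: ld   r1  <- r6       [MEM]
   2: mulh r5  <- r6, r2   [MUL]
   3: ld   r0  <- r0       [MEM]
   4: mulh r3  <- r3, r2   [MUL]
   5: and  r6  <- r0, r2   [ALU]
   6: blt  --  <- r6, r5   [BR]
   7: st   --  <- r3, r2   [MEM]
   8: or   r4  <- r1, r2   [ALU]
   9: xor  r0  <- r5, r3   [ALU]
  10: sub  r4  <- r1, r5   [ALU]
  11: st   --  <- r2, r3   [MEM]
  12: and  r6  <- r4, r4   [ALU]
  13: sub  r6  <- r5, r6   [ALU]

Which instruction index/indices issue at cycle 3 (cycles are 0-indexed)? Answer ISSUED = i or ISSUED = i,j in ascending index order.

t=0 i0:beq ; no-port BR/MEM
t=1 i1&i2:ld+mulh ; 2-wide
t=2 i3&i4:ld+mulh ; 2-wide
t=3 i5:and ; RAW r6
t=4 i6:blt ; no-port BR/MEM
t=5 i7&i8:st+or ; 2-wide
t=6 i9&i10:xor+sub ; 2-wide
t=7 i11&i12:st+and ; 2-wide
t=8 i13:sub ; tail

ISSUED = 5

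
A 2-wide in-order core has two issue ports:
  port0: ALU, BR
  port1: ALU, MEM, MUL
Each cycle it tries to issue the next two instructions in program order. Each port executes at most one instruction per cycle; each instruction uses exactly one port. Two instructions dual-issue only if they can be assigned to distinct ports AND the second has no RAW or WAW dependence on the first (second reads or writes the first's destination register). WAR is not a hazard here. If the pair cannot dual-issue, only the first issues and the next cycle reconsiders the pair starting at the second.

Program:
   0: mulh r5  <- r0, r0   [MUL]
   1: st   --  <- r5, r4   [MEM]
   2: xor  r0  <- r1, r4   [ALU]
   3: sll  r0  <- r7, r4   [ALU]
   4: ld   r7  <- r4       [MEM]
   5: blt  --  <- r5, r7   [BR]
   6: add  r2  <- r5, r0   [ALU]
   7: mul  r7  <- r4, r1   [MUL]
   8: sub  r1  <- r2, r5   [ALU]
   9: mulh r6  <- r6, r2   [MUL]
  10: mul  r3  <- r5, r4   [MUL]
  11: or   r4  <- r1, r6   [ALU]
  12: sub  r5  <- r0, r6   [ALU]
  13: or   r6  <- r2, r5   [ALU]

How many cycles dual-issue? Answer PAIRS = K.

[0] i0  mulh  -- no-port MUL/MEM
[1] i1&i2  st/xor  -- pair
[2] i3&i4  sll/ld  -- pair
[3] i5&i6  blt/add  -- pair
[4] i7&i8  mul/sub  -- pair
[5] i9  mulh  -- no-port MUL/MUL
[6] i10&i11  mul/or  -- pair
[7] i12  sub  -- RAW r5
[8] i13  or  -- tail

PAIRS = 5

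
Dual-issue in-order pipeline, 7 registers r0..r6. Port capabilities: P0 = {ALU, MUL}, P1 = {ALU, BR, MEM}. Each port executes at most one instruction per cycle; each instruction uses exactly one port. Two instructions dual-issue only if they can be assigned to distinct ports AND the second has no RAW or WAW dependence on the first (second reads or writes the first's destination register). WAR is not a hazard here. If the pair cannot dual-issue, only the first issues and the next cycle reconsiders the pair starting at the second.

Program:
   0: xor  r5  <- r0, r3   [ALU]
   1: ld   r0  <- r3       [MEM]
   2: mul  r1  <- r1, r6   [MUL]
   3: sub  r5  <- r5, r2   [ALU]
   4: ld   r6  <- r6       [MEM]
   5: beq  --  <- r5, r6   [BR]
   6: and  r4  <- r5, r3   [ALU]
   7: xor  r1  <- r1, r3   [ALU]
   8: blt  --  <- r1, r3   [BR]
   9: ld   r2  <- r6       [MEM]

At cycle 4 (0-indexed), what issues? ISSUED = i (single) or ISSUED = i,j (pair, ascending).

  cy0 -> i0+i1 (xor/ld) 2-wide
  cy1 -> i2+i3 (mul/sub) 2-wide
  cy2 -> i4 (ld) no-port MEM/BR
  cy3 -> i5+i6 (beq/and) 2-wide
  cy4 -> i7 (xor) RAW r1
  cy5 -> i8 (blt) no-port BR/MEM
  cy6 -> i9 (ld) tail

ISSUED = 7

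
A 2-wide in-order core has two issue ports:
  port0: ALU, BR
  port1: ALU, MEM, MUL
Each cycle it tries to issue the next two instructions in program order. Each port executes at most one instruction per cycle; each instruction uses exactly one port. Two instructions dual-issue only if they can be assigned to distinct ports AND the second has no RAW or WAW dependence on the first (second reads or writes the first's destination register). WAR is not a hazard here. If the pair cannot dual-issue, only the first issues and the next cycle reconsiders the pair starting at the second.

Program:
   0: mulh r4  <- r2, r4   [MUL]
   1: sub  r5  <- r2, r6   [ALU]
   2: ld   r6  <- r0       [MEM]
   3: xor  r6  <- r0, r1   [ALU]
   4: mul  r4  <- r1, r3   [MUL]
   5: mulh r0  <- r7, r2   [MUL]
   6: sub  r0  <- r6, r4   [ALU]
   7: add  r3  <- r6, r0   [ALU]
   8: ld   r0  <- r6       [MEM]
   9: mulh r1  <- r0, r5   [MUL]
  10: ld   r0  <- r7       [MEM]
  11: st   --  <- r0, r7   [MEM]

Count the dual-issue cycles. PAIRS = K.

PAIRS = 3

  cy0 -> i0,i1 (mulh;sub) pair
  cy1 -> i2 (ld) WAW r6
  cy2 -> i3,i4 (xor;mul) pair
  cy3 -> i5 (mulh) WAW r0
  cy4 -> i6 (sub) RAW r0
  cy5 -> i7,i8 (add;ld) pair
  cy6 -> i9 (mulh) no-port MUL/MEM
  cy7 -> i10 (ld) no-port MEM/MEM
  cy8 -> i11 (st) tail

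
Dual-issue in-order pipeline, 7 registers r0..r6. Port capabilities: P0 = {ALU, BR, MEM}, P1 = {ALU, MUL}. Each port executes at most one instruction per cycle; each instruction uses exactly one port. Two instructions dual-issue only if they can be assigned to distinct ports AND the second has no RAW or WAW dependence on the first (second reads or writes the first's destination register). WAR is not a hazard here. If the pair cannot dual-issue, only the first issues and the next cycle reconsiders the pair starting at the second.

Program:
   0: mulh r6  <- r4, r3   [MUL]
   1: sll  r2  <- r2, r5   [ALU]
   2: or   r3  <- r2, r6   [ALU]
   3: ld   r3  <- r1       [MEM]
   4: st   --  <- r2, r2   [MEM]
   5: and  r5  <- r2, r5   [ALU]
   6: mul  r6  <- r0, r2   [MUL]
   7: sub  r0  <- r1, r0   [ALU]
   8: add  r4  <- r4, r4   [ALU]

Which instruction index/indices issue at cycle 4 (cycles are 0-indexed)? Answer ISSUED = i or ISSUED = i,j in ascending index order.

ISSUED = 6,7

t=0 i0,i1:mulh.MUL;sll.ALU ; dual
t=1 i2:or.ALU ; WAW r3
t=2 i3:ld.MEM ; no-port MEM/MEM
t=3 i4,i5:st.MEM;and.ALU ; dual
t=4 i6,i7:mul.MUL;sub.ALU ; dual
t=5 i8:add.ALU ; tail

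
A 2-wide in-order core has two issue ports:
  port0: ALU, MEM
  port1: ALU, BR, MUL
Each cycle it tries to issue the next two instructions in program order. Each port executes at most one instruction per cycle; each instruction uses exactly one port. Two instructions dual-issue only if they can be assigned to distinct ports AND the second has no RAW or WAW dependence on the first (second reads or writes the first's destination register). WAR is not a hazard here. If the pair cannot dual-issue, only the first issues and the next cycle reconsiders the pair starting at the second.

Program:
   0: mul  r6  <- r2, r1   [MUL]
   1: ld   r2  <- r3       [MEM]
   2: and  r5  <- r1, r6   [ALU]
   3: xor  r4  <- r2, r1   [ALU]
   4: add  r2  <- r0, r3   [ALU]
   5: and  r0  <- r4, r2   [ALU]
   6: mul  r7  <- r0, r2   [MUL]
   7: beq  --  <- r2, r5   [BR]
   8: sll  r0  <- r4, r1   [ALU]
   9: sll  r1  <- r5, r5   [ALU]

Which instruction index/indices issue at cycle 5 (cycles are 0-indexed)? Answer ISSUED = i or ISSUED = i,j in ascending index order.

[0] i0&i1  mul ld  -- 2-wide
[1] i2&i3  and xor  -- 2-wide
[2] i4  add  -- RAW r2
[3] i5  and  -- RAW r0
[4] i6  mul  -- no-port MUL/BR
[5] i7&i8  beq sll  -- 2-wide
[6] i9  sll  -- tail

ISSUED = 7,8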